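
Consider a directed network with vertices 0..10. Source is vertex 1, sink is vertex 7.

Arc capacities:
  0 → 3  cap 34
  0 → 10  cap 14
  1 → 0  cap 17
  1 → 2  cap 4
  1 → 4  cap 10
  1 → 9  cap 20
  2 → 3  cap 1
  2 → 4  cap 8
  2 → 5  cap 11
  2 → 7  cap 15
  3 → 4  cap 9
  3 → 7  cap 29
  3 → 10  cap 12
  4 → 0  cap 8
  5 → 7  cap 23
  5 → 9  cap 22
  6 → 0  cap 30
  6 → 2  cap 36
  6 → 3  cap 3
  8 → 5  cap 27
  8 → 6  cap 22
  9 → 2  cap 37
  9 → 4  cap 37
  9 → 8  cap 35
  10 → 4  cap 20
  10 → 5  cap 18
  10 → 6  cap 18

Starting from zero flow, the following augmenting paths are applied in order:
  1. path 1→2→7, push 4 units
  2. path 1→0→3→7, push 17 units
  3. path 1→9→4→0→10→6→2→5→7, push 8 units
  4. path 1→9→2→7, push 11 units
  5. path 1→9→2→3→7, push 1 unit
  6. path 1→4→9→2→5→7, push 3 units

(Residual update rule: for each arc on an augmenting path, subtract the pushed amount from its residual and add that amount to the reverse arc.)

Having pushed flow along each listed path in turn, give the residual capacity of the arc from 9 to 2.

after path 1 (1→2→7, push 4): res(9,2)=37
after path 2 (1→0→3→7, push 17): res(9,2)=37
after path 3 (1→9→4→0→10→6→2→5→7, push 8): res(9,2)=37
after path 4 (1→9→2→7, push 11): res(9,2)=26
after path 5 (1→9→2→3→7, push 1): res(9,2)=25
after path 6 (1→4→9→2→5→7, push 3): res(9,2)=22

Residual capacity of (9,2): 22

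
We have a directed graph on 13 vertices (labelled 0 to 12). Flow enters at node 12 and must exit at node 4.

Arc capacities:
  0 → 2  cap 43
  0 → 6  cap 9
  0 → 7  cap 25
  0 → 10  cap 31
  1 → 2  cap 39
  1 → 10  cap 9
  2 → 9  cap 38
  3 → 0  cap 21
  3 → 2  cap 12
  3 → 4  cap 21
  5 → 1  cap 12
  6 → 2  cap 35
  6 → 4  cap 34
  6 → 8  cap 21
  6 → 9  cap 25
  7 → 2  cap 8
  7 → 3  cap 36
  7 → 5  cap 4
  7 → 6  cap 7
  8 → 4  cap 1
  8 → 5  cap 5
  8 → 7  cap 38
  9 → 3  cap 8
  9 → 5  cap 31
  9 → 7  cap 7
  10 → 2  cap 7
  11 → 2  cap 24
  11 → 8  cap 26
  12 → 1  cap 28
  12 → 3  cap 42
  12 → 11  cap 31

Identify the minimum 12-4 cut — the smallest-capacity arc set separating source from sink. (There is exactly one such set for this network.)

Min-cut arcs: {(0,6), (3,4), (7,6), (8,4)} (total capacity 38)

augment #1: 12→3→4 push 21
augment #2: 12→11→8→4 push 1
augment #3: 12→3→0→6→4 push 9
augment #4: 12→3→0→7→6→4 push 7
max flow = 38; residual-reachable set from 12 gives S-side
cut edges (S→T): {(0,6), (3,4), (7,6), (8,4)} total cap 38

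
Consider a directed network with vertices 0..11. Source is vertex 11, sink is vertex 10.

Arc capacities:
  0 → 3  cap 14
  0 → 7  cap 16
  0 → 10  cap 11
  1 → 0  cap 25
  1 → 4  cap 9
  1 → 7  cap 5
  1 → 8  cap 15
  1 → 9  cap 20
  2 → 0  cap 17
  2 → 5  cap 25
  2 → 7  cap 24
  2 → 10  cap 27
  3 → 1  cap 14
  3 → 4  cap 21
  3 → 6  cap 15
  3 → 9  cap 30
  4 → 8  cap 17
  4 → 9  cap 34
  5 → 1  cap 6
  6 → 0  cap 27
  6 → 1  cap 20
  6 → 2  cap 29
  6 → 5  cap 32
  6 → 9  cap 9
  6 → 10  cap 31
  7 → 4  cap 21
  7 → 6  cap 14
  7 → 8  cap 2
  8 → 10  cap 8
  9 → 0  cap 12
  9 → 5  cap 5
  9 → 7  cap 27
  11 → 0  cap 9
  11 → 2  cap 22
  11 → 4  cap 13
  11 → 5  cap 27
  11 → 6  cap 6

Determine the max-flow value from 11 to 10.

augment #1: 11→0→10 bottleneck 9, total now 9
augment #2: 11→2→10 bottleneck 22, total now 31
augment #3: 11→6→10 bottleneck 6, total now 37
augment #4: 11→4→8→10 bottleneck 8, total now 45
augment #5: 11→4→9→0→10 bottleneck 2, total now 47
augment #6: 11→4→9→7→6→10 bottleneck 3, total now 50
augment #7: 11→5→1→7→6→10 bottleneck 5, total now 55
augment #8: 11→5→1→0→3→6→10 bottleneck 1, total now 56

Maximum flow value: 56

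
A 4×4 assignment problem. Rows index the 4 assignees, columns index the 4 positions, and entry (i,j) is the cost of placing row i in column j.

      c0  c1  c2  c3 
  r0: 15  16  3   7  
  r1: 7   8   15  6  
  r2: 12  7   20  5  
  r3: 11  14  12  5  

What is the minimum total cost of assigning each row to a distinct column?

optimal assignment: row0→col2 (cost 3), row1→col0 (cost 7), row2→col1 (cost 7), row3→col3 (cost 5)
total = 3 + 7 + 7 + 5 = 22

Minimum assignment cost: 22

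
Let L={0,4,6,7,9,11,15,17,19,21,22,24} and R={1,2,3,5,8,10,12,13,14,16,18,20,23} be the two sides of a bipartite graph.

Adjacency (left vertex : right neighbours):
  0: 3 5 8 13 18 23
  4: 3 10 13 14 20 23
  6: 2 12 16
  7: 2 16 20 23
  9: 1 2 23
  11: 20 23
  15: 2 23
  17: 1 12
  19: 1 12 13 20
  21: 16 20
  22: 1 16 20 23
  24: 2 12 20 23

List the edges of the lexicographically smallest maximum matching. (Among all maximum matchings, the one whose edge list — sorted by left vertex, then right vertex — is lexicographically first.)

|M| = 9 (so the lex-smallest maximum matching has 9 edges)
process left vertices in ascending order; for each, take the smallest-labelled available neighbour that still permits 9 edges overall, or leave it unmatched if none does
lex-smallest matching: {0-3, 4-10, 6-2, 7-16, 9-1, 11-20, 15-23, 17-12, 19-13}

Lex-smallest maximum matching: {(0,3), (4,10), (6,2), (7,16), (9,1), (11,20), (15,23), (17,12), (19,13)}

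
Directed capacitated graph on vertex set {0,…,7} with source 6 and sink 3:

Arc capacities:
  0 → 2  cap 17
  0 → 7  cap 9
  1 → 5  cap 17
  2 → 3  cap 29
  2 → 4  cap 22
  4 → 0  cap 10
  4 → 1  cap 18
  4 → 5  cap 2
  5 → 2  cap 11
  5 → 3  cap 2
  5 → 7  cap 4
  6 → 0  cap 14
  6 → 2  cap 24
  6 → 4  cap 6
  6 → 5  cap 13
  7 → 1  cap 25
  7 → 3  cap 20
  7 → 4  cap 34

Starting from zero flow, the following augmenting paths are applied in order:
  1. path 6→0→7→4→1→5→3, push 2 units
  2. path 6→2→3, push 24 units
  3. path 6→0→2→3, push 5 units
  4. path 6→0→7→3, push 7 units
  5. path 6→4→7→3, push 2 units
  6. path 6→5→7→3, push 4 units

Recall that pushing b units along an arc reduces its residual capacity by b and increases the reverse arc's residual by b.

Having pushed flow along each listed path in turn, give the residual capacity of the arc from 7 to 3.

Residual capacity of (7,3): 7

after path 1 (6→0→7→4→1→5→3, push 2): res(7,3)=20
after path 2 (6→2→3, push 24): res(7,3)=20
after path 3 (6→0→2→3, push 5): res(7,3)=20
after path 4 (6→0→7→3, push 7): res(7,3)=13
after path 5 (6→4→7→3, push 2): res(7,3)=11
after path 6 (6→5→7→3, push 4): res(7,3)=7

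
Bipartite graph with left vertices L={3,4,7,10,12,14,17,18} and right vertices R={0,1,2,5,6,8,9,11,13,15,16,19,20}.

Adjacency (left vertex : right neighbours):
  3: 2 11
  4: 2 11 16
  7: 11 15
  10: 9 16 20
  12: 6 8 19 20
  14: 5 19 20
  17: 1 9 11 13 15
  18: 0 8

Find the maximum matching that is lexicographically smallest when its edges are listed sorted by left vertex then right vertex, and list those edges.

|M| = 8 (so the lex-smallest maximum matching has 8 edges)
process left vertices in ascending order; for each, take the smallest-labelled available neighbour that still permits 8 edges overall, or leave it unmatched if none does
lex-smallest matching: {3-2, 4-11, 7-15, 10-9, 12-6, 14-5, 17-1, 18-0}

Lex-smallest maximum matching: {(3,2), (4,11), (7,15), (10,9), (12,6), (14,5), (17,1), (18,0)}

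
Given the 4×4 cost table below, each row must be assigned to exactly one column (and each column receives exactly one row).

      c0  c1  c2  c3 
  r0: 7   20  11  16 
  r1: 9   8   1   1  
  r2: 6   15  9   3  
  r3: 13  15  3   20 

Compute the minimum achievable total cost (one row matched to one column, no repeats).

Minimum assignment cost: 21

optimal assignment: row0→col0 (cost 7), row1→col1 (cost 8), row2→col3 (cost 3), row3→col2 (cost 3)
total = 7 + 8 + 3 + 3 = 21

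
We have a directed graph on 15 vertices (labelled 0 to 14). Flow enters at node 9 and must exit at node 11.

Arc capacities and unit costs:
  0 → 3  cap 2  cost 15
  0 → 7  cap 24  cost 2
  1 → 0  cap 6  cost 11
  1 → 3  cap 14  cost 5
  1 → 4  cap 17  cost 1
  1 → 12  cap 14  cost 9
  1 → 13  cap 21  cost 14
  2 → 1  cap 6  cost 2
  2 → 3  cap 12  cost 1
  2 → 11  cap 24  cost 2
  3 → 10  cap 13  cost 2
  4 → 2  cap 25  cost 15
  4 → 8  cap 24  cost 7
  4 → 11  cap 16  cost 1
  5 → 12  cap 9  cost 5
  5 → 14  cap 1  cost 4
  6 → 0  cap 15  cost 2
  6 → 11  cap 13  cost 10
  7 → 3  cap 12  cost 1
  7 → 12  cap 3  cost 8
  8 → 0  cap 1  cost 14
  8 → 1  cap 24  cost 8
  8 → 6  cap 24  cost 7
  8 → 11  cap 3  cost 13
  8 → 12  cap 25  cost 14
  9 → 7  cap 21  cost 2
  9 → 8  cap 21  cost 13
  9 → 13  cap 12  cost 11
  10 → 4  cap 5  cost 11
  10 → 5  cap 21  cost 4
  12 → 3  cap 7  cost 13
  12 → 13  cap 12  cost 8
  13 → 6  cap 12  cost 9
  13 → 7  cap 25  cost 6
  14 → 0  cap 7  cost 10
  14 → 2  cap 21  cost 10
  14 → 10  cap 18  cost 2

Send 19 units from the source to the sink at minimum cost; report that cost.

Minimum cost for 19 units: 415

shortest-cost path #1: 9→7→3→10→4→11 push 5 @ unit cost 17 (adds 85)
shortest-cost path #2: 9→8→1→4→11 push 11 @ unit cost 23 (adds 253)
shortest-cost path #3: 9→7→3→10→5→14→2→11 push 1 @ unit cost 25 (adds 25)
shortest-cost path #4: 9→8→11 push 2 @ unit cost 26 (adds 52)
total cost = 415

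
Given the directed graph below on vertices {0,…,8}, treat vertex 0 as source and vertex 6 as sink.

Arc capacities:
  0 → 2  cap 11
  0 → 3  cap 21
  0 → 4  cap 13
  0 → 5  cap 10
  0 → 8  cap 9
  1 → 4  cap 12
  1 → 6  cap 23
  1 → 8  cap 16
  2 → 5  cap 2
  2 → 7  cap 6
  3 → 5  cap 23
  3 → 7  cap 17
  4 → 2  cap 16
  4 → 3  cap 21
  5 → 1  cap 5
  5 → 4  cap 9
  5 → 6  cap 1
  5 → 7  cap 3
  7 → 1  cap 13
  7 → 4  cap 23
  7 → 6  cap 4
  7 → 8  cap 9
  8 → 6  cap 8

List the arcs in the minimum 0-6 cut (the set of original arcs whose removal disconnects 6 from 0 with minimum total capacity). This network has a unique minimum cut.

augment #1: 0→5→6 push 1
augment #2: 0→8→6 push 8
augment #3: 0→2→7→6 push 4
augment #4: 0→5→1→6 push 5
augment #5: 0→2→7→1→6 push 2
augment #6: 0→3→7→1→6 push 11
max flow = 31; residual-reachable set from 0 gives S-side
cut edges (S→T): {(5,1), (5,6), (7,1), (7,6), (8,6)} total cap 31

Min-cut arcs: {(5,1), (5,6), (7,1), (7,6), (8,6)} (total capacity 31)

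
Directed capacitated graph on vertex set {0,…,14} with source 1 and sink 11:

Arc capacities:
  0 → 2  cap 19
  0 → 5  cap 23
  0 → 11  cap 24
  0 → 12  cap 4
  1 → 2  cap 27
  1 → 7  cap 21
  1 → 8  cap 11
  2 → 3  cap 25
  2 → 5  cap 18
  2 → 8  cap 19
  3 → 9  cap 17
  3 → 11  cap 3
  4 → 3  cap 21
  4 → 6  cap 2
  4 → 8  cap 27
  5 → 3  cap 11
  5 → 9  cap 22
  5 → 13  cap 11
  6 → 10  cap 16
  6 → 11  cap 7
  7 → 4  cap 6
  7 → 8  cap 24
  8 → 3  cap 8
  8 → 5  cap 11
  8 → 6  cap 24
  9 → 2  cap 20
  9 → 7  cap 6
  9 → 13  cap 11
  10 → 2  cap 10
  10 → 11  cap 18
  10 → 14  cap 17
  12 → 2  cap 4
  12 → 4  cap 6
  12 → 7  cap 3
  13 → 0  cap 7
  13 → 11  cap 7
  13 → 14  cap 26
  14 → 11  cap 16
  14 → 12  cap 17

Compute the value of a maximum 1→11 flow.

augment #1: 1→2→3→11 bottleneck 3, total now 3
augment #2: 1→8→6→11 bottleneck 7, total now 10
augment #3: 1→2→5→13→11 bottleneck 7, total now 17
augment #4: 1→8→6→10→11 bottleneck 4, total now 21
augment #5: 1→2→5→13→0→11 bottleneck 4, total now 25
augment #6: 1→2→8→6→10→11 bottleneck 12, total now 37
augment #7: 1→2→3→9→13→0→11 bottleneck 1, total now 38
augment #8: 1→7→4→3→9→13→0→11 bottleneck 2, total now 40
augment #9: 1→7→4→3→9→13→14→11 bottleneck 4, total now 44
augment #10: 1→7→8→3→9→13→14→11 bottleneck 4, total now 48

Maximum flow value: 48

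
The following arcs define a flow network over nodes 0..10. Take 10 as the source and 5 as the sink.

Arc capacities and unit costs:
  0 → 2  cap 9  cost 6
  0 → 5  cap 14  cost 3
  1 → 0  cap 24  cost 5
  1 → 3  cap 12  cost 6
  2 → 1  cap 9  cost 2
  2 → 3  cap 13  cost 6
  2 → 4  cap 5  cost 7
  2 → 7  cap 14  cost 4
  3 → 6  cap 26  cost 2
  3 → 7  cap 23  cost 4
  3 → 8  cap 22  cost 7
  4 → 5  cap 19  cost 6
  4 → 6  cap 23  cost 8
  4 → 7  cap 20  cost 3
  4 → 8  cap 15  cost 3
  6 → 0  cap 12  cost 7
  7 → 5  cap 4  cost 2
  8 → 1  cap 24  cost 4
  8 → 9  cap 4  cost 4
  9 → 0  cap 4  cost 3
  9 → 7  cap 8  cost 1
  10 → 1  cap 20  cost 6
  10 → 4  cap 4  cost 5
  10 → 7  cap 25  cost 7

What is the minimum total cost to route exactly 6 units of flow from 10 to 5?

shortest-cost path #1: 10→7→5 push 4 @ unit cost 9 (adds 36)
shortest-cost path #2: 10→4→5 push 2 @ unit cost 11 (adds 22)
total cost = 58

Minimum cost for 6 units: 58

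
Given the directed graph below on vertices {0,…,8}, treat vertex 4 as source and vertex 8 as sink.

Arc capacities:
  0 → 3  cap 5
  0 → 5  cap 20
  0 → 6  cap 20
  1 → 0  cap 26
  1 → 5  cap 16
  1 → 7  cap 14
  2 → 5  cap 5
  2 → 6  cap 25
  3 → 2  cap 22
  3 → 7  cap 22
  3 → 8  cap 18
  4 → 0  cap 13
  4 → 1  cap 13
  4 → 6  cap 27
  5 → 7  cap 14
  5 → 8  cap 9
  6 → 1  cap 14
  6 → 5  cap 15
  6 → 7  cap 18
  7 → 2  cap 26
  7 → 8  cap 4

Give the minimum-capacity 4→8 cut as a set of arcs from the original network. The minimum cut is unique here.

augment #1: 4→0→3→8 push 5
augment #2: 4→0→5→8 push 8
augment #3: 4→1→5→8 push 1
augment #4: 4→1→7→8 push 4
max flow = 18; residual-reachable set from 4 gives S-side
cut edges (S→T): {(0,3), (5,8), (7,8)} total cap 18

Min-cut arcs: {(0,3), (5,8), (7,8)} (total capacity 18)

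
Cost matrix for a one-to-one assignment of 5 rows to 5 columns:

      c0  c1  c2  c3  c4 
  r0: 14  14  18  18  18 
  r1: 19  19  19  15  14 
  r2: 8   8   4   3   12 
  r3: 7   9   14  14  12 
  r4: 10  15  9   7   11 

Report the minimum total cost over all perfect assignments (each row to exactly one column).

Minimum assignment cost: 46

optimal assignment: row0→col1 (cost 14), row1→col4 (cost 14), row2→col2 (cost 4), row3→col0 (cost 7), row4→col3 (cost 7)
total = 14 + 14 + 4 + 7 + 7 = 46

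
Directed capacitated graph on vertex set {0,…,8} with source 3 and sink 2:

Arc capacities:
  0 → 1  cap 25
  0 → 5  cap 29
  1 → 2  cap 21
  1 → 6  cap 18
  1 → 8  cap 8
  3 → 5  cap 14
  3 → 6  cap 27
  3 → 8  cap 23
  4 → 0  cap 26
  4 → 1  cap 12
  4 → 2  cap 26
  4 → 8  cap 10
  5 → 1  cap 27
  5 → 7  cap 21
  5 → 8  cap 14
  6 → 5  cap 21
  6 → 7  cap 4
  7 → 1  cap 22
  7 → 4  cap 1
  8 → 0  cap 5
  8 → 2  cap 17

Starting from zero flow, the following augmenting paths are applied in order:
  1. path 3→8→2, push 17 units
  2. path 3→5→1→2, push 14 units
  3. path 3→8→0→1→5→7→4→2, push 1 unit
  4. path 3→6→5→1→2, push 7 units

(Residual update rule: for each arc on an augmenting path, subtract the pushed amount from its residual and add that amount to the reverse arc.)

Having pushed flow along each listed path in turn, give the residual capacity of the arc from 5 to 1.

Residual capacity of (5,1): 7

after path 1 (3→8→2, push 17): res(5,1)=27
after path 2 (3→5→1→2, push 14): res(5,1)=13
after path 3 (3→8→0→1→5→7→4→2, push 1): res(5,1)=14
after path 4 (3→6→5→1→2, push 7): res(5,1)=7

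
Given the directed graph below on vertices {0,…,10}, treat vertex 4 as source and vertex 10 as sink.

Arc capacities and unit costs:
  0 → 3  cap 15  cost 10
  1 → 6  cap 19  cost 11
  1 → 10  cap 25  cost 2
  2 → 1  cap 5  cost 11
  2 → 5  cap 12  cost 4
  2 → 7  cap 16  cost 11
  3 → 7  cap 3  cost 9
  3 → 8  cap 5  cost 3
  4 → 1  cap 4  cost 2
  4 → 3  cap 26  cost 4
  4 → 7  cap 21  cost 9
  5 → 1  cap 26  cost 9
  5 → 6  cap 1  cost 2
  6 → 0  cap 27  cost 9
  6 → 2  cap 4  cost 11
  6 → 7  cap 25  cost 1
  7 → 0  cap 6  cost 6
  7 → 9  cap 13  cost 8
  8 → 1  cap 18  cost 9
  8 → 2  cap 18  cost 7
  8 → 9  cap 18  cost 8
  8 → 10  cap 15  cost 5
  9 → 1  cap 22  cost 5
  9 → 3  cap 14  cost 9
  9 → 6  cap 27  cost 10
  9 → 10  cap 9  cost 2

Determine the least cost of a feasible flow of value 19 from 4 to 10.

Minimum cost for 19 units: 271

shortest-cost path #1: 4→1→10 push 4 @ unit cost 4 (adds 16)
shortest-cost path #2: 4→3→8→10 push 5 @ unit cost 12 (adds 60)
shortest-cost path #3: 4→7→9→10 push 9 @ unit cost 19 (adds 171)
shortest-cost path #4: 4→7→9→1→10 push 1 @ unit cost 24 (adds 24)
total cost = 271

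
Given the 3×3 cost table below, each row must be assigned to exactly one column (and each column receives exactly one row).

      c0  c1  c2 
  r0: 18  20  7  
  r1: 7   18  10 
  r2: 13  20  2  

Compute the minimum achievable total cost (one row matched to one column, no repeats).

optimal assignment: row0→col1 (cost 20), row1→col0 (cost 7), row2→col2 (cost 2)
total = 20 + 7 + 2 = 29

Minimum assignment cost: 29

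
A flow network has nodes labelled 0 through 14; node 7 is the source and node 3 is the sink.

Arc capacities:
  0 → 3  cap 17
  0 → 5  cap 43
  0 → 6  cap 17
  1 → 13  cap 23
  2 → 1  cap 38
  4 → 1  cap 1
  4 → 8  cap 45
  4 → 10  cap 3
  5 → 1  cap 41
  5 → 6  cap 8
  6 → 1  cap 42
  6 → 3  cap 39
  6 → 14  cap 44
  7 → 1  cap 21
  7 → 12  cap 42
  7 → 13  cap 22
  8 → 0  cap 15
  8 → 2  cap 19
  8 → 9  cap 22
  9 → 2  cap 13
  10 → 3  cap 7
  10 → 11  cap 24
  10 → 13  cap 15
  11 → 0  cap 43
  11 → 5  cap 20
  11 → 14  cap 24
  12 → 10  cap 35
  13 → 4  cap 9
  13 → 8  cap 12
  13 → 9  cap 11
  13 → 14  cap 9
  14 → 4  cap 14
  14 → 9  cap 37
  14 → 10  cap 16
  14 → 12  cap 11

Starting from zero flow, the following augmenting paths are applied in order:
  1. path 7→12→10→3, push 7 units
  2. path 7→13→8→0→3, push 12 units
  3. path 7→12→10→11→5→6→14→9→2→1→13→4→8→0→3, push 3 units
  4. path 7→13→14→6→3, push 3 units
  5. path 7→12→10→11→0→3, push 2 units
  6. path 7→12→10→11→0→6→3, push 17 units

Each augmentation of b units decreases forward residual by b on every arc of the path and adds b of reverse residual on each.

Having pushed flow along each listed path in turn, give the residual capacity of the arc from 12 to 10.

Residual capacity of (12,10): 6

after path 1 (7→12→10→3, push 7): res(12,10)=28
after path 2 (7→13→8→0→3, push 12): res(12,10)=28
after path 3 (7→12→10→11→5→6→14→9→2→1→13→4→8→0→3, push 3): res(12,10)=25
after path 4 (7→13→14→6→3, push 3): res(12,10)=25
after path 5 (7→12→10→11→0→3, push 2): res(12,10)=23
after path 6 (7→12→10→11→0→6→3, push 17): res(12,10)=6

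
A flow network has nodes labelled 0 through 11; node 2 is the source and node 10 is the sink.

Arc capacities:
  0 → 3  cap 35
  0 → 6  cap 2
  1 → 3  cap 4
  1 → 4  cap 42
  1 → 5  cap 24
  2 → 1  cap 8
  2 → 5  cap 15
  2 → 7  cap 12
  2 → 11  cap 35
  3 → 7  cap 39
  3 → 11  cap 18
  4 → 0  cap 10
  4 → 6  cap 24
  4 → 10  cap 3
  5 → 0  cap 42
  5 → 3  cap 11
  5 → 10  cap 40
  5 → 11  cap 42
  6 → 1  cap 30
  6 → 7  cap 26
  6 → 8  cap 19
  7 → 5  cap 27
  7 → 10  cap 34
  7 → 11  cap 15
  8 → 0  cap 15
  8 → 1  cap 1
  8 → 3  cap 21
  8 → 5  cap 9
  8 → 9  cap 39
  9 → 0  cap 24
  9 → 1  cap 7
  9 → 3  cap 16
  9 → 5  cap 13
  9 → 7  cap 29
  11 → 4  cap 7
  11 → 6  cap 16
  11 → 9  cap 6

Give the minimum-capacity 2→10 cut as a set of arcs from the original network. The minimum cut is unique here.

augment #1: 2→5→10 push 15
augment #2: 2→7→10 push 12
augment #3: 2→1→4→10 push 3
augment #4: 2→1→5→10 push 5
augment #5: 2→11→6→7→10 push 16
augment #6: 2→11→9→5→10 push 6
augment #7: 2→11→4→1→5→10 push 3
augment #8: 2→11→4→6→7→10 push 4
max flow = 64; residual-reachable set from 2 gives S-side
cut edges (S→T): {(2,1), (2,5), (2,7), (11,4), (11,6), (11,9)} total cap 64

Min-cut arcs: {(2,1), (2,5), (2,7), (11,4), (11,6), (11,9)} (total capacity 64)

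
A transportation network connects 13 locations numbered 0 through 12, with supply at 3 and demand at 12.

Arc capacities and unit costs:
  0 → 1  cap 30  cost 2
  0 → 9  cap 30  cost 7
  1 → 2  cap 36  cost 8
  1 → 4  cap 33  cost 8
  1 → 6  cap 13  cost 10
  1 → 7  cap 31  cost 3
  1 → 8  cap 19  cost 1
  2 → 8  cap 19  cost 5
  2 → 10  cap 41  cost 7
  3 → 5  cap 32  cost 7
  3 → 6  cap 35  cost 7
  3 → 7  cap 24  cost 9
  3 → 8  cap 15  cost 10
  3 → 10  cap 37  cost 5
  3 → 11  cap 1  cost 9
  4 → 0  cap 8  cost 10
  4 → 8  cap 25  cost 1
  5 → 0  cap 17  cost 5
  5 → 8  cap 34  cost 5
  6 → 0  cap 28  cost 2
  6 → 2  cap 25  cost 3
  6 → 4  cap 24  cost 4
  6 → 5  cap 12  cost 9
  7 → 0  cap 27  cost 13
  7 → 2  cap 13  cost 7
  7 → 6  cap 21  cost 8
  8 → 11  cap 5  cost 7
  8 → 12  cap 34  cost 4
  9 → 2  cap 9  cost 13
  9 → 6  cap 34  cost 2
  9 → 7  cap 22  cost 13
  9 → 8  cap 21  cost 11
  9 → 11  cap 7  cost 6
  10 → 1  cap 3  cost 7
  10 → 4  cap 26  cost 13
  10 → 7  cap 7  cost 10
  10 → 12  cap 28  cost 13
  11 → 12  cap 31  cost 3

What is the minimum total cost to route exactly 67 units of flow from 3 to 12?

Minimum cost for 67 units: 1118

shortest-cost path #1: 3→11→12 push 1 @ unit cost 12 (adds 12)
shortest-cost path #2: 3→8→12 push 15 @ unit cost 14 (adds 210)
shortest-cost path #3: 3→5→8→12 push 19 @ unit cost 16 (adds 304)
shortest-cost path #4: 3→10→12 push 28 @ unit cost 18 (adds 504)
shortest-cost path #5: 3→5→8→11→12 push 4 @ unit cost 22 (adds 88)
total cost = 1118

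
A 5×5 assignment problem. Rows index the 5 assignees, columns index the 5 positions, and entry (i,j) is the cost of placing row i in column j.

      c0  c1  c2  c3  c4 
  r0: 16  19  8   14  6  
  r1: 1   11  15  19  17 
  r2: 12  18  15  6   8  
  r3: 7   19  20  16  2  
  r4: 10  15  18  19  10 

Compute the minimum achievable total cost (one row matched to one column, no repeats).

optimal assignment: row0→col2 (cost 8), row1→col0 (cost 1), row2→col3 (cost 6), row3→col4 (cost 2), row4→col1 (cost 15)
total = 8 + 1 + 6 + 2 + 15 = 32

Minimum assignment cost: 32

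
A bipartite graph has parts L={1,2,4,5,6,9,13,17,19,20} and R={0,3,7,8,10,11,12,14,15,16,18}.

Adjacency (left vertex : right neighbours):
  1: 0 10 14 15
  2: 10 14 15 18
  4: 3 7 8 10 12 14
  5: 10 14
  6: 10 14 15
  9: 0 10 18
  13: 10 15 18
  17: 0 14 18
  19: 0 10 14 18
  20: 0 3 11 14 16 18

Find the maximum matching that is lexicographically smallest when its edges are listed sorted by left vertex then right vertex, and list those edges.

Lex-smallest maximum matching: {(1,0), (2,10), (4,3), (5,14), (6,15), (9,18), (20,11)}

|M| = 7 (so the lex-smallest maximum matching has 7 edges)
process left vertices in ascending order; for each, take the smallest-labelled available neighbour that still permits 7 edges overall, or leave it unmatched if none does
lex-smallest matching: {1-0, 2-10, 4-3, 5-14, 6-15, 9-18, 20-11}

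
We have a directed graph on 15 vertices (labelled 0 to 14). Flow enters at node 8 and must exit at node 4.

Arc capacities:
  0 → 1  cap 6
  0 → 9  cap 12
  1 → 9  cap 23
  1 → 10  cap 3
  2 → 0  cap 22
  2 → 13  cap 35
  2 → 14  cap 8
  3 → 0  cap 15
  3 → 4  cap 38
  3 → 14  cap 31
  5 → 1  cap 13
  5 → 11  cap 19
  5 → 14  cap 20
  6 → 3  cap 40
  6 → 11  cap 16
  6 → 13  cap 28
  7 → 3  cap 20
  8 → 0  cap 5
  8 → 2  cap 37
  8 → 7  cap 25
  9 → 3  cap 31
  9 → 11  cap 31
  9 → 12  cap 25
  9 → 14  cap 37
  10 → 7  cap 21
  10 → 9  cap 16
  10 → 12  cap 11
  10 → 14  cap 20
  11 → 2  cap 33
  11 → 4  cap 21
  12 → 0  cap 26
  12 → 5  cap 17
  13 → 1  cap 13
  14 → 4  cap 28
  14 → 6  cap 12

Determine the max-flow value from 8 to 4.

augment #1: 8→2→14→4 bottleneck 8, total now 8
augment #2: 8→7→3→4 bottleneck 20, total now 28
augment #3: 8→0→9→3→4 bottleneck 5, total now 33
augment #4: 8→2→0→9→3→4 bottleneck 7, total now 40
augment #5: 8→2→0→1→9→3→4 bottleneck 6, total now 46
augment #6: 8→2→13→1→9→11→4 bottleneck 13, total now 59

Maximum flow value: 59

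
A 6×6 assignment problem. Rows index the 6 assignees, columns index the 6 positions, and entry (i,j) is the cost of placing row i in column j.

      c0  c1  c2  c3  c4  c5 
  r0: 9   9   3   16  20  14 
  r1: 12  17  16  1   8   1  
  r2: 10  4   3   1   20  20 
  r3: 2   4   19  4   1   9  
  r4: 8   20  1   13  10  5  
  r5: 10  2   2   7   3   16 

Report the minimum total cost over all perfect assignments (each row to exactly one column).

Minimum assignment cost: 15

optimal assignment: row0→col0 (cost 9), row1→col5 (cost 1), row2→col3 (cost 1), row3→col4 (cost 1), row4→col2 (cost 1), row5→col1 (cost 2)
total = 9 + 1 + 1 + 1 + 1 + 2 = 15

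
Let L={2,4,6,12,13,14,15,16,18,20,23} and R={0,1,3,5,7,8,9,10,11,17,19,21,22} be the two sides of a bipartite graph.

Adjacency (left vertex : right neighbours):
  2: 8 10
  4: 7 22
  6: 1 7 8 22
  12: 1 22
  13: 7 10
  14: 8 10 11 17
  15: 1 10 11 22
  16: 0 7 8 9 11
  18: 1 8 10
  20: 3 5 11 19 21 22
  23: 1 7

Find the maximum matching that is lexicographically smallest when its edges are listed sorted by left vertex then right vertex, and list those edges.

Lex-smallest maximum matching: {(2,8), (4,7), (6,1), (12,22), (13,10), (14,17), (15,11), (16,0), (20,3)}

|M| = 9 (so the lex-smallest maximum matching has 9 edges)
process left vertices in ascending order; for each, take the smallest-labelled available neighbour that still permits 9 edges overall, or leave it unmatched if none does
lex-smallest matching: {2-8, 4-7, 6-1, 12-22, 13-10, 14-17, 15-11, 16-0, 20-3}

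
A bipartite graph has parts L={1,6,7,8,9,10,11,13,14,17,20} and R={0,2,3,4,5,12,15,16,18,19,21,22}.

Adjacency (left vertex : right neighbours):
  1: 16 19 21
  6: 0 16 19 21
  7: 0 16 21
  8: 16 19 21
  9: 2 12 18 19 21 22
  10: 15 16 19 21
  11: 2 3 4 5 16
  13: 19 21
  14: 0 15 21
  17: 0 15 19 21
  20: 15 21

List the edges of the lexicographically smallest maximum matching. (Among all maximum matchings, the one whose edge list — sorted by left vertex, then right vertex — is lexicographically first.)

Lex-smallest maximum matching: {(1,16), (6,0), (7,21), (8,19), (9,2), (10,15), (11,3)}

|M| = 7 (so the lex-smallest maximum matching has 7 edges)
process left vertices in ascending order; for each, take the smallest-labelled available neighbour that still permits 7 edges overall, or leave it unmatched if none does
lex-smallest matching: {1-16, 6-0, 7-21, 8-19, 9-2, 10-15, 11-3}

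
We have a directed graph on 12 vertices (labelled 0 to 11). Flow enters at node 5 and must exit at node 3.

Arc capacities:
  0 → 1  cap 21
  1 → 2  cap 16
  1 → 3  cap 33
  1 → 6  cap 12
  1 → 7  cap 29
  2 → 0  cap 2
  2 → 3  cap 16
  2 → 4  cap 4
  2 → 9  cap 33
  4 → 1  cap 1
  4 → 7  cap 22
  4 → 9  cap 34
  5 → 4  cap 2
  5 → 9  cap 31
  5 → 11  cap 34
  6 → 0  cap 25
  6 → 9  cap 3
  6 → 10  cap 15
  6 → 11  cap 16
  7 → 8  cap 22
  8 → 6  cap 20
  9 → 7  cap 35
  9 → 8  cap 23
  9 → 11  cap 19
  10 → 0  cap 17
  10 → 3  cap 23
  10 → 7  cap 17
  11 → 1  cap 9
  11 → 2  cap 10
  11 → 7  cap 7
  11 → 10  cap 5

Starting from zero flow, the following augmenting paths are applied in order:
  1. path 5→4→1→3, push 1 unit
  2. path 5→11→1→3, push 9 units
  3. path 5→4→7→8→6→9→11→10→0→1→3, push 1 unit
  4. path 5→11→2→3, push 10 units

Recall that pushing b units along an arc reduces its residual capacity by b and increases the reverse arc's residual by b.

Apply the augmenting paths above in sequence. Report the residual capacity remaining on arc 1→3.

Residual capacity of (1,3): 22

after path 1 (5→4→1→3, push 1): res(1,3)=32
after path 2 (5→11→1→3, push 9): res(1,3)=23
after path 3 (5→4→7→8→6→9→11→10→0→1→3, push 1): res(1,3)=22
after path 4 (5→11→2→3, push 10): res(1,3)=22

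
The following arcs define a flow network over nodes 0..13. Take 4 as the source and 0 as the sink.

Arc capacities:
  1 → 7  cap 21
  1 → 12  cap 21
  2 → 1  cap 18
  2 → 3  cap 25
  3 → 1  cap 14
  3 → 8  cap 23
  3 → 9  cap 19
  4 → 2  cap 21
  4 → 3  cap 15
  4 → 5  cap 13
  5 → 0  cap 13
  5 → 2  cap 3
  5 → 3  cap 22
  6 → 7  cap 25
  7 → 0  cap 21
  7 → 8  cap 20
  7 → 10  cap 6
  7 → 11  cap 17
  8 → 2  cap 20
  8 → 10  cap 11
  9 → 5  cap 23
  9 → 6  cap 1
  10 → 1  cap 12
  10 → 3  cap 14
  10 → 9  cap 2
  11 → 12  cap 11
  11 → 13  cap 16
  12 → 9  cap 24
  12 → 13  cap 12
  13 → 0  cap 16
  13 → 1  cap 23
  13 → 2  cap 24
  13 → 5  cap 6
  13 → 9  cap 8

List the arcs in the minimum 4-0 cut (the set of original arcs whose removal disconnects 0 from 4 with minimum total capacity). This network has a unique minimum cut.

Min-cut arcs: {(1,7), (5,0), (9,6), (12,13)} (total capacity 47)

augment #1: 4→5→0 push 13
augment #2: 4→2→1→7→0 push 18
augment #3: 4→3→1→7→0 push 3
augment #4: 4→3→1→12→13→0 push 11
augment #5: 4→3→8→10→1→12→13→0 push 1
augment #6: 4→2→3→9→6→7→11→13→0 push 1
max flow = 47; residual-reachable set from 4 gives S-side
cut edges (S→T): {(1,7), (5,0), (9,6), (12,13)} total cap 47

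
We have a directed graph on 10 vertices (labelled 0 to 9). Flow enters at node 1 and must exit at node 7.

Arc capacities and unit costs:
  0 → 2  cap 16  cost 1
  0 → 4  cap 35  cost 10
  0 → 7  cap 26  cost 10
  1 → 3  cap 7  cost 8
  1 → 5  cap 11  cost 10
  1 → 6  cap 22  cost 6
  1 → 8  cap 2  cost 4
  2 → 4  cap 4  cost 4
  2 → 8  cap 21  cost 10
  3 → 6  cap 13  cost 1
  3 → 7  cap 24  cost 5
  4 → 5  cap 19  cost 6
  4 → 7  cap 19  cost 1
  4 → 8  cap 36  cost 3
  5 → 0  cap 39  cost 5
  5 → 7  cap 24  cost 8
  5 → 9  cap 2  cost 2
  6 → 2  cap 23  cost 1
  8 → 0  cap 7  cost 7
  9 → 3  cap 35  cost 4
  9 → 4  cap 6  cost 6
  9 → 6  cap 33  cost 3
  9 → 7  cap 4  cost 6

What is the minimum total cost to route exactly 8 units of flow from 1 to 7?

Minimum cost for 8 units: 100

shortest-cost path #1: 1→6→2→4→7 push 4 @ unit cost 12 (adds 48)
shortest-cost path #2: 1→3→7 push 4 @ unit cost 13 (adds 52)
total cost = 100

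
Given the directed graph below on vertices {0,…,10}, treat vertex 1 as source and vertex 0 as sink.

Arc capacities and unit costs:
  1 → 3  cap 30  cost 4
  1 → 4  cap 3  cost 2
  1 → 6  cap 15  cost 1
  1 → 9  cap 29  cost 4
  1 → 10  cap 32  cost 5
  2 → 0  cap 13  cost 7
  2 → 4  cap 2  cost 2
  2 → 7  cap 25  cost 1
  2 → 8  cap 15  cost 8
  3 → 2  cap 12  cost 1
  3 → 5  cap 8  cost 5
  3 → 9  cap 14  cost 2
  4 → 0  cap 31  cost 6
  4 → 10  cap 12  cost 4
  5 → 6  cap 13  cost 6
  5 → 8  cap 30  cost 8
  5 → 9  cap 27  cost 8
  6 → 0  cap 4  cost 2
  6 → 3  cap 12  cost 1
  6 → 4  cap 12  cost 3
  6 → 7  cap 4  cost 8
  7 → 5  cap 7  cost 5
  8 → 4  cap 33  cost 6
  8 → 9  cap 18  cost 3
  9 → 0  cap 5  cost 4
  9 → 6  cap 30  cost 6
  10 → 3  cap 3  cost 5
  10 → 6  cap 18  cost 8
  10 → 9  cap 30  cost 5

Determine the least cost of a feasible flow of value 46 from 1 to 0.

Minimum cost for 46 units: 667

shortest-cost path #1: 1→6→0 push 4 @ unit cost 3 (adds 12)
shortest-cost path #2: 1→4→0 push 3 @ unit cost 8 (adds 24)
shortest-cost path #3: 1→9→0 push 5 @ unit cost 8 (adds 40)
shortest-cost path #4: 1→6→4→0 push 11 @ unit cost 10 (adds 110)
shortest-cost path #5: 1→3→2→0 push 12 @ unit cost 12 (adds 144)
shortest-cost path #6: 1→9→6→4→0 push 1 @ unit cost 19 (adds 19)
shortest-cost path #7: 1→3→5→8→4→0 push 8 @ unit cost 29 (adds 232)
shortest-cost path #8: 1→9→6→7→5→8→4→0 push 2 @ unit cost 43 (adds 86)
total cost = 667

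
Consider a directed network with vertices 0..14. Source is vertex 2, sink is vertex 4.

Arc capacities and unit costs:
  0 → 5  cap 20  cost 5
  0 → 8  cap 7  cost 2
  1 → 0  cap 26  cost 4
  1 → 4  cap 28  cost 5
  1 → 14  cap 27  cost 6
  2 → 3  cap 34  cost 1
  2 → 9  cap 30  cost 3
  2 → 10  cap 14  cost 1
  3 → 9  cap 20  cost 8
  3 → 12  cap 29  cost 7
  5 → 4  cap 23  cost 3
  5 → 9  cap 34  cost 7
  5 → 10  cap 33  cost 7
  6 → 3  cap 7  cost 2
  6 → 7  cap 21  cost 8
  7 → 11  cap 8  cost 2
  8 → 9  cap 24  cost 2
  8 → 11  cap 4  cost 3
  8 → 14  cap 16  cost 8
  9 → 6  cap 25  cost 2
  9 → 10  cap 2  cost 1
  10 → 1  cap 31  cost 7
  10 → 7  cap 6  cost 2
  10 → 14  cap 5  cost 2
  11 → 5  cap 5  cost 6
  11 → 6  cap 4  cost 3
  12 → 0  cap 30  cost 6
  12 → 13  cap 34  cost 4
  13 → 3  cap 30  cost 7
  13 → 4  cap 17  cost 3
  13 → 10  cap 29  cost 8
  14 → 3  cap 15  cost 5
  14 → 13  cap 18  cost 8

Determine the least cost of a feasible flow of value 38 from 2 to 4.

Minimum cost for 38 units: 579

shortest-cost path #1: 2→10→1→4 push 14 @ unit cost 13 (adds 182)
shortest-cost path #2: 2→3→12→13→4 push 17 @ unit cost 15 (adds 255)
shortest-cost path #3: 2→9→10→1→4 push 2 @ unit cost 16 (adds 32)
shortest-cost path #4: 2→3→12→0→5→4 push 5 @ unit cost 22 (adds 110)
total cost = 579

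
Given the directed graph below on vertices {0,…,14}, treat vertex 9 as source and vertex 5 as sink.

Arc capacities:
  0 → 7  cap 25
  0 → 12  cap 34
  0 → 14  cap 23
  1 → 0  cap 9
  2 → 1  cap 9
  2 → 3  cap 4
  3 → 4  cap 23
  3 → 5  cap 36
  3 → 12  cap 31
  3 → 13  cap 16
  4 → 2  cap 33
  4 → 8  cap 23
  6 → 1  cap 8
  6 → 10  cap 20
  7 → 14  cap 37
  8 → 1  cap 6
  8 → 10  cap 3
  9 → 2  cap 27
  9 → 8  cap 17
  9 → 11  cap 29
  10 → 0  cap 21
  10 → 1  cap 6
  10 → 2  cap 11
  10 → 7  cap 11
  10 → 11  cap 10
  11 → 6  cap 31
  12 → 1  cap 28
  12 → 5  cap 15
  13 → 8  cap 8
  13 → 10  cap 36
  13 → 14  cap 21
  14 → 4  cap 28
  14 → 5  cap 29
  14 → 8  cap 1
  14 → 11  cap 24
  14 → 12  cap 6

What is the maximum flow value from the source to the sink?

Maximum flow value: 36

augment #1: 9→2→3→5 bottleneck 4, total now 4
augment #2: 9→2→1→0→12→5 bottleneck 9, total now 13
augment #3: 9→8→10→0→12→5 bottleneck 3, total now 16
augment #4: 9→11→6→10→0→12→5 bottleneck 3, total now 19
augment #5: 9→11→6→10→0→14→5 bottleneck 15, total now 34
augment #6: 9→11→6→10→7→14→5 bottleneck 2, total now 36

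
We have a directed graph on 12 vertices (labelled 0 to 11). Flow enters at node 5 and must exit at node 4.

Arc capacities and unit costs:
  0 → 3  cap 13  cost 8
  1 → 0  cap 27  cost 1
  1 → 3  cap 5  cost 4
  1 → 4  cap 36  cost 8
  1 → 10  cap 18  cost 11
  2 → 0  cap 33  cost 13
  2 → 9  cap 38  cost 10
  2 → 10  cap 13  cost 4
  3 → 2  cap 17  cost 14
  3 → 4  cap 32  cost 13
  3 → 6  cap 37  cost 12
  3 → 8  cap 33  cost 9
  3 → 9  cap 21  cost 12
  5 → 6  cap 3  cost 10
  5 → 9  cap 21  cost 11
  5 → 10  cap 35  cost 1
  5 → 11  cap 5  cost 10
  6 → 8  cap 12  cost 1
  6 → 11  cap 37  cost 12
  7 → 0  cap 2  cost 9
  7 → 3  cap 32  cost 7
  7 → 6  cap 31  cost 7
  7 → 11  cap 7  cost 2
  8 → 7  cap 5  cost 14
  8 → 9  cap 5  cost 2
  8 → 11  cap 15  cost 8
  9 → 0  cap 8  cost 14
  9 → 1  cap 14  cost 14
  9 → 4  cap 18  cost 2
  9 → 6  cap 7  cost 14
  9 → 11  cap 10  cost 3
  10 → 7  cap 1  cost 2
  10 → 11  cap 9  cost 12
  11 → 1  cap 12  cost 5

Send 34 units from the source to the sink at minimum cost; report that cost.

shortest-cost path #1: 5→9→4 push 18 @ unit cost 13 (adds 234)
shortest-cost path #2: 5→10→7→11→1→4 push 1 @ unit cost 18 (adds 18)
shortest-cost path #3: 5→11→1→4 push 5 @ unit cost 23 (adds 115)
shortest-cost path #4: 5→10→11→1→4 push 6 @ unit cost 26 (adds 156)
shortest-cost path #5: 5→10→11→7→3→4 push 1 @ unit cost 31 (adds 31)
shortest-cost path #6: 5→9→1→4 push 3 @ unit cost 33 (adds 99)
total cost = 653

Minimum cost for 34 units: 653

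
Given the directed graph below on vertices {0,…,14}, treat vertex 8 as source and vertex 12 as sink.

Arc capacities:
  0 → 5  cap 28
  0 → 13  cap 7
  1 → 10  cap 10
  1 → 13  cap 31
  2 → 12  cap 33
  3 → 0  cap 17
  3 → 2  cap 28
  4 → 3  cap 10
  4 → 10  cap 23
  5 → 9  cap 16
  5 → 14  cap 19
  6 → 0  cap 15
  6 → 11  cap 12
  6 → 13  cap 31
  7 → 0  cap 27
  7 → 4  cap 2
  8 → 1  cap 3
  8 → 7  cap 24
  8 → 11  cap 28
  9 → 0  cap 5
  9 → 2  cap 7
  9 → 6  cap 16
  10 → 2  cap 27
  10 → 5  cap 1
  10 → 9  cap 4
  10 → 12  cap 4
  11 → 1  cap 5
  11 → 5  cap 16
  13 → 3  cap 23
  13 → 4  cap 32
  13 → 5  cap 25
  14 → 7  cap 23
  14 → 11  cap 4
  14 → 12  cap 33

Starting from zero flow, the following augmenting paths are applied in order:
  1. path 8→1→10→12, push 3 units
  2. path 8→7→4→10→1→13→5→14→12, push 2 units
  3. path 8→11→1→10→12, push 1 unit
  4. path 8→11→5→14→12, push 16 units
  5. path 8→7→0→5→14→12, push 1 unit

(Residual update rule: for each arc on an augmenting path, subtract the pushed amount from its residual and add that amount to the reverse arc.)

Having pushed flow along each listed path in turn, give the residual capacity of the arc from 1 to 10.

Residual capacity of (1,10): 8

after path 1 (8→1→10→12, push 3): res(1,10)=7
after path 2 (8→7→4→10→1→13→5→14→12, push 2): res(1,10)=9
after path 3 (8→11→1→10→12, push 1): res(1,10)=8
after path 4 (8→11→5→14→12, push 16): res(1,10)=8
after path 5 (8→7→0→5→14→12, push 1): res(1,10)=8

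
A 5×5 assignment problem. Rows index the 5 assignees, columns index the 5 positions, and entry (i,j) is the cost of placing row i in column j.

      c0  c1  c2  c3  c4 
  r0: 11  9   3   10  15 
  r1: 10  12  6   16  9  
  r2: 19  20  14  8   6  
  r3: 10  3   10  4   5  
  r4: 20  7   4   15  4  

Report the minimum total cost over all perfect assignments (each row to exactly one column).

optimal assignment: row0→col2 (cost 3), row1→col0 (cost 10), row2→col3 (cost 8), row3→col1 (cost 3), row4→col4 (cost 4)
total = 3 + 10 + 8 + 3 + 4 = 28

Minimum assignment cost: 28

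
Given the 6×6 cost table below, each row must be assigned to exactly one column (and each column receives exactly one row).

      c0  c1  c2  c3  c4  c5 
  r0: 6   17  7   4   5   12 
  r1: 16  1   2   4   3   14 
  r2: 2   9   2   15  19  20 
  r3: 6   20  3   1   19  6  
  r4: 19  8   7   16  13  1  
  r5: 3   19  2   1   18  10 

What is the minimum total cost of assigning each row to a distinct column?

optimal assignment: row0→col4 (cost 5), row1→col1 (cost 1), row2→col0 (cost 2), row3→col3 (cost 1), row4→col5 (cost 1), row5→col2 (cost 2)
total = 5 + 1 + 2 + 1 + 1 + 2 = 12

Minimum assignment cost: 12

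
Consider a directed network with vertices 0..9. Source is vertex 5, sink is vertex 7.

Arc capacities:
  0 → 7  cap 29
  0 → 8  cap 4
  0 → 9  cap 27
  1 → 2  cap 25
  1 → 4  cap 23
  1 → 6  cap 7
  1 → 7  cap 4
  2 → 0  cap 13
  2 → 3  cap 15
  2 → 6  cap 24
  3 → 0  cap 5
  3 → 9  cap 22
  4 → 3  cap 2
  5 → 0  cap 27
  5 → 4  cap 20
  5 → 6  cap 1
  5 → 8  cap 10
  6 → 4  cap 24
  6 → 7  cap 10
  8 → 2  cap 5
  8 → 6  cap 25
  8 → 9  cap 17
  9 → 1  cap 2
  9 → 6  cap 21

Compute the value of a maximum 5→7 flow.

Maximum flow value: 40

augment #1: 5→0→7 bottleneck 27, total now 27
augment #2: 5→6→7 bottleneck 1, total now 28
augment #3: 5→8→6→7 bottleneck 9, total now 37
augment #4: 5→4→3→0→7 bottleneck 2, total now 39
augment #5: 5→8→9→1→7 bottleneck 1, total now 40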